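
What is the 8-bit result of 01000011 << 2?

Original: 01000011 (decimal 67)
Shift left by 2 positions
Append 2 zeros on the right and drop the 2 high bits that overflow the 8-bit width
Result: 00001100 (decimal 12)
Equivalent: 67 << 2 = 67 × 2^2 = 268, truncated to 8 bits = 12



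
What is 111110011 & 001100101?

AND: 1 only when both bits are 1
  111110011
& 001100101
-----------
  001100001
Decimal: 499 & 101 = 97



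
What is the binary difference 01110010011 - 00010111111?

Method 1 - Direct subtraction (column by column from the right: bit − bit − borrow-in; if negative, add 2 and borrow 1 from the next column):
borrow: 00111111000
        01110010011
-       00010111111
-------------------
        01011010100

Method 2 - Add two's complement:
Two's complement of 00010111111: invert → 11101000000, add 1 → 11101000001
  01110010011
+ 11101000001
-------------
 101011010100  (end carry out of the top bit = 1)
Discarding the end carry: 01011010100
Decimal check:
  01110010011 = 512 + 256 + 128 + 16 + 2 + 1 = 915
  00010111111 = 128 + 32 + 16 + 8 + 4 + 2 + 1 = 191
  915 - 191 = 724, and 01011010100 = 512 + 128 + 64 + 16 + 4 = 724 ✓



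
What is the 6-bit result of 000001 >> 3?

Original: 000001 (decimal 1)
Shift right by 3 positions
Drop the 3 low bits; fill with zeros on the left
Result: 000000 (decimal 0)
Equivalent: 1 >> 3 = 1 ÷ 2^3 = 0



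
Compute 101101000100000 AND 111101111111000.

AND: 1 only when both bits are 1
  101101000100000
& 111101111111000
-----------------
  101101000100000
Decimal: 23072 & 31736 = 23072



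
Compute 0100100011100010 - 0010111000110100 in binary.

Method 1 - Direct subtraction (column by column from the right: bit − bit − borrow-in; if negative, add 2 and borrow 1 from the next column):
borrow: 0111110001111000
        0100100011100010
-       0010111000110100
------------------------
        0001101010101110

Method 2 - Add two's complement:
Two's complement of 0010111000110100: invert → 1101000111001011, add 1 → 1101000111001100
  0100100011100010
+ 1101000111001100
------------------
 10001101010101110  (end carry out of the top bit = 1)
Discarding the end carry: 0001101010101110
Decimal check:
  0100100011100010 = 16384 + 2048 + 128 + 64 + 32 + 2 = 18658
  0010111000110100 = 8192 + 2048 + 1024 + 512 + 32 + 16 + 4 = 11828
  18658 - 11828 = 6830, and 0001101010101110 = 4096 + 2048 + 512 + 128 + 32 + 8 + 4 + 2 = 6830 ✓



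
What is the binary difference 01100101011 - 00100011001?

Method 1 - Direct subtraction (column by column from the right: bit − bit − borrow-in; if negative, add 2 and borrow 1 from the next column):
borrow: 00000100000
        01100101011
-       00100011001
-------------------
        01000010010

Method 2 - Add two's complement:
Two's complement of 00100011001: invert → 11011100110, add 1 → 11011100111
  01100101011
+ 11011100111
-------------
 101000010010  (end carry out of the top bit = 1)
Discarding the end carry: 01000010010
Decimal check:
  01100101011 = 512 + 256 + 32 + 8 + 2 + 1 = 811
  00100011001 = 256 + 16 + 8 + 1 = 281
  811 - 281 = 530, and 01000010010 = 512 + 16 + 2 = 530 ✓



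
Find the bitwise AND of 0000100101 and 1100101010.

AND: 1 only when both bits are 1
  0000100101
& 1100101010
------------
  0000100000
Decimal: 37 & 810 = 32



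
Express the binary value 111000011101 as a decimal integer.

Sum of powers of 2 for each 1-bit:
2^0 + 2^2 + 2^3 + 2^4 + 2^9 + 2^10 + 2^11
= 1 + 4 + 8 + 16 + 512 + 1024 + 2048
= 3613



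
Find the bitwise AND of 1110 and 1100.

AND: 1 only when both bits are 1
  1110
& 1100
------
  1100
Decimal: 14 & 12 = 12



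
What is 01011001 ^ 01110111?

XOR: 1 when bits differ
  01011001
^ 01110111
----------
  00101110
Decimal: 89 ^ 119 = 46



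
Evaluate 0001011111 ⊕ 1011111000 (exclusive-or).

XOR: 1 when bits differ
  0001011111
^ 1011111000
------------
  1010100111
Decimal: 95 ^ 760 = 679



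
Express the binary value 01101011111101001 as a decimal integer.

Sum of powers of 2 for each 1-bit:
2^0 + 2^3 + 2^5 + 2^6 + 2^7 + 2^8 + 2^9 + 2^10 + 2^12 + 2^14 + 2^15
= 1 + 8 + 32 + 64 + 128 + 256 + 512 + 1024 + 4096 + 16384 + 32768
= 55273



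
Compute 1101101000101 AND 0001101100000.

AND: 1 only when both bits are 1
  1101101000101
& 0001101100000
---------------
  0001101000000
Decimal: 6981 & 864 = 832



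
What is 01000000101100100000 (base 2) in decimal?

Sum of powers of 2 for each 1-bit:
2^5 + 2^8 + 2^9 + 2^11 + 2^18
= 32 + 256 + 512 + 2048 + 262144
= 264992



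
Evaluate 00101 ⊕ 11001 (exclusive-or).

XOR: 1 when bits differ
  00101
^ 11001
-------
  11100
Decimal: 5 ^ 25 = 28



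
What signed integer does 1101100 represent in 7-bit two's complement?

Binary: 1101100
Sign bit: 1 (negative)
Invert: 0010011
Add 1:  0010100
Magnitude: 0010100 = 16 + 4 = 20
Value: -20



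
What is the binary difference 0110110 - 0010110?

Method 1 - Direct subtraction (column by column from the right: bit − bit − borrow-in; if negative, add 2 and borrow 1 from the next column):
borrow: 0000000
        0110110
-       0010110
---------------
        0100000

Method 2 - Add two's complement:
Two's complement of 0010110: invert → 1101001, add 1 → 1101010
  0110110
+ 1101010
---------
 10100000  (end carry out of the top bit = 1)
Discarding the end carry: 0100000
Decimal check:
  0110110 = 32 + 16 + 4 + 2 = 54
  0010110 = 16 + 4 + 2 = 22
  54 - 22 = 32, and 0100000 = 32 ✓



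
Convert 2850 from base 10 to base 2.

Using repeated division by 2:
2850 ÷ 2 = 1425 remainder 0
1425 ÷ 2 = 712 remainder 1
712 ÷ 2 = 356 remainder 0
356 ÷ 2 = 178 remainder 0
178 ÷ 2 = 89 remainder 0
89 ÷ 2 = 44 remainder 1
44 ÷ 2 = 22 remainder 0
22 ÷ 2 = 11 remainder 0
11 ÷ 2 = 5 remainder 1
5 ÷ 2 = 2 remainder 1
2 ÷ 2 = 1 remainder 0
1 ÷ 2 = 0 remainder 1
Reading remainders bottom to top: 101100100010



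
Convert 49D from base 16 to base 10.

Expand by place value (powers of 16):
Digit values: D = 13
49D = 4 × 16^2 + 9 × 16^1 + 13 × 16^0
= 4 × 256 + 9 × 16 + 13 × 1
= 1024 + 144 + 13
= 1181



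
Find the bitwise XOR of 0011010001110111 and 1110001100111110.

XOR: 1 when bits differ
  0011010001110111
^ 1110001100111110
------------------
  1101011101001001
Decimal: 13431 ^ 58174 = 55113



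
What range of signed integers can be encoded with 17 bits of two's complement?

For 17-bit two's complement:
Minimum: -2^16 = -65536
Maximum: 2^16 - 1 = 65535



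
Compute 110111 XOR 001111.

XOR: 1 when bits differ
  110111
^ 001111
--------
  111000
Decimal: 55 ^ 15 = 56



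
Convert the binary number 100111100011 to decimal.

Sum of powers of 2 for each 1-bit:
2^0 + 2^1 + 2^5 + 2^6 + 2^7 + 2^8 + 2^11
= 1 + 2 + 32 + 64 + 128 + 256 + 2048
= 2531



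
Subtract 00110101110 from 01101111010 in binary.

Method 1 - Direct subtraction (column by column from the right: bit − bit − borrow-in; if negative, add 2 and borrow 1 from the next column):
borrow: 01100011000
        01101111010
-       00110101110
-------------------
        00111001100

Method 2 - Add two's complement:
Two's complement of 00110101110: invert → 11001010001, add 1 → 11001010010
  01101111010
+ 11001010010
-------------
 100111001100  (end carry out of the top bit = 1)
Discarding the end carry: 00111001100
Decimal check:
  01101111010 = 512 + 256 + 64 + 32 + 16 + 8 + 2 = 890
  00110101110 = 256 + 128 + 32 + 8 + 4 + 2 = 430
  890 - 430 = 460, and 00111001100 = 256 + 128 + 64 + 8 + 4 = 460 ✓



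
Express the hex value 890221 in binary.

Convert each hex digit to 4 bits:
  8 = 1000
  9 = 1001
  0 = 0000
  2 = 0010
  2 = 0010
  1 = 0001
Concatenate: 100010010000001000100001



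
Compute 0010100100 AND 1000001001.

AND: 1 only when both bits are 1
  0010100100
& 1000001001
------------
  0000000000
Decimal: 164 & 521 = 0



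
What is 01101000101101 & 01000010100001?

AND: 1 only when both bits are 1
  01101000101101
& 01000010100001
----------------
  01000000100001
Decimal: 6701 & 4257 = 4129



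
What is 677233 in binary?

Using repeated division by 2:
677233 ÷ 2 = 338616 remainder 1
338616 ÷ 2 = 169308 remainder 0
169308 ÷ 2 = 84654 remainder 0
84654 ÷ 2 = 42327 remainder 0
42327 ÷ 2 = 21163 remainder 1
21163 ÷ 2 = 10581 remainder 1
10581 ÷ 2 = 5290 remainder 1
5290 ÷ 2 = 2645 remainder 0
2645 ÷ 2 = 1322 remainder 1
1322 ÷ 2 = 661 remainder 0
661 ÷ 2 = 330 remainder 1
330 ÷ 2 = 165 remainder 0
165 ÷ 2 = 82 remainder 1
82 ÷ 2 = 41 remainder 0
41 ÷ 2 = 20 remainder 1
20 ÷ 2 = 10 remainder 0
10 ÷ 2 = 5 remainder 0
5 ÷ 2 = 2 remainder 1
2 ÷ 2 = 1 remainder 0
1 ÷ 2 = 0 remainder 1
Reading remainders bottom to top: 10100101010101110001



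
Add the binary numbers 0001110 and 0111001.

Add column by column from the right: bit + bit + carry-in; write the sum mod 2, carry 1 when the sum is 2 or 3.
carry:  1110000
        0001110
+       0111001
---------------
       01000111
(the carry out of the leftmost column, 0, becomes the leading bit)
Decimal check:
  0001110 = 8 + 4 + 2 = 14
  0111001 = 32 + 16 + 8 + 1 = 57
  14 + 57 = 71, and 01000111 = 64 + 4 + 2 + 1 = 71 ✓



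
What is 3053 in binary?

Using repeated division by 2:
3053 ÷ 2 = 1526 remainder 1
1526 ÷ 2 = 763 remainder 0
763 ÷ 2 = 381 remainder 1
381 ÷ 2 = 190 remainder 1
190 ÷ 2 = 95 remainder 0
95 ÷ 2 = 47 remainder 1
47 ÷ 2 = 23 remainder 1
23 ÷ 2 = 11 remainder 1
11 ÷ 2 = 5 remainder 1
5 ÷ 2 = 2 remainder 1
2 ÷ 2 = 1 remainder 0
1 ÷ 2 = 0 remainder 1
Reading remainders bottom to top: 101111101101



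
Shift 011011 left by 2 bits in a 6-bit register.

Original: 011011 (decimal 27)
Shift left by 2 positions
Append 2 zeros on the right and drop the 2 high bits that overflow the 6-bit width
Result: 101100 (decimal 44)
Equivalent: 27 << 2 = 27 × 2^2 = 108, truncated to 6 bits = 44



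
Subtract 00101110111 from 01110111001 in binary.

Method 1 - Direct subtraction (column by column from the right: bit − bit − borrow-in; if negative, add 2 and borrow 1 from the next column):
borrow: 00010001100
        01110111001
-       00101110111
-------------------
        01001000010

Method 2 - Add two's complement:
Two's complement of 00101110111: invert → 11010001000, add 1 → 11010001001
  01110111001
+ 11010001001
-------------
 101001000010  (end carry out of the top bit = 1)
Discarding the end carry: 01001000010
Decimal check:
  01110111001 = 512 + 256 + 128 + 32 + 16 + 8 + 1 = 953
  00101110111 = 256 + 64 + 32 + 16 + 4 + 2 + 1 = 375
  953 - 375 = 578, and 01001000010 = 512 + 64 + 2 = 578 ✓



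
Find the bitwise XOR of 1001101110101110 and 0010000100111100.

XOR: 1 when bits differ
  1001101110101110
^ 0010000100111100
------------------
  1011101010010010
Decimal: 39854 ^ 8508 = 47762



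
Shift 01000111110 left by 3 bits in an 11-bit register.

Original: 01000111110 (decimal 574)
Shift left by 3 positions
Append 3 zeros on the right and drop the 3 high bits that overflow the 11-bit width
Result: 00111110000 (decimal 496)
Equivalent: 574 << 3 = 574 × 2^3 = 4592, truncated to 11 bits = 496



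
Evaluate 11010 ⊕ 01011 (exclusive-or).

XOR: 1 when bits differ
  11010
^ 01011
-------
  10001
Decimal: 26 ^ 11 = 17



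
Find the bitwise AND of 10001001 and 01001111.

AND: 1 only when both bits are 1
  10001001
& 01001111
----------
  00001001
Decimal: 137 & 79 = 9



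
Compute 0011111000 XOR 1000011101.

XOR: 1 when bits differ
  0011111000
^ 1000011101
------------
  1011100101
Decimal: 248 ^ 541 = 741



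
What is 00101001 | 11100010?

OR: 1 when either bit is 1
  00101001
| 11100010
----------
  11101011
Decimal: 41 | 226 = 235



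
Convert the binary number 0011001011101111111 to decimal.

Sum of powers of 2 for each 1-bit:
2^0 + 2^1 + 2^2 + 2^3 + 2^4 + 2^5 + 2^6 + 2^8 + 2^9 + 2^10 + 2^12 + 2^15 + 2^16
= 1 + 2 + 4 + 8 + 16 + 32 + 64 + 256 + 512 + 1024 + 4096 + 32768 + 65536
= 104319



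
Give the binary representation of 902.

Using repeated division by 2:
902 ÷ 2 = 451 remainder 0
451 ÷ 2 = 225 remainder 1
225 ÷ 2 = 112 remainder 1
112 ÷ 2 = 56 remainder 0
56 ÷ 2 = 28 remainder 0
28 ÷ 2 = 14 remainder 0
14 ÷ 2 = 7 remainder 0
7 ÷ 2 = 3 remainder 1
3 ÷ 2 = 1 remainder 1
1 ÷ 2 = 0 remainder 1
Reading remainders bottom to top: 1110000110



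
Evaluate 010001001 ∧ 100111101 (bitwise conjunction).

AND: 1 only when both bits are 1
  010001001
& 100111101
-----------
  000001001
Decimal: 137 & 317 = 9



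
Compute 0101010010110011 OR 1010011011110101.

OR: 1 when either bit is 1
  0101010010110011
| 1010011011110101
------------------
  1111011011110111
Decimal: 21683 | 42741 = 63223



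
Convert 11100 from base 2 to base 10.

Sum of powers of 2 for each 1-bit:
2^2 + 2^3 + 2^4
= 4 + 8 + 16
= 28



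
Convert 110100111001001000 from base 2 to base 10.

Sum of powers of 2 for each 1-bit:
2^3 + 2^6 + 2^9 + 2^10 + 2^11 + 2^14 + 2^16 + 2^17
= 8 + 64 + 512 + 1024 + 2048 + 16384 + 65536 + 131072
= 216648



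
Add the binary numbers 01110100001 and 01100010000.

Add column by column from the right: bit + bit + carry-in; write the sum mod 2, carry 1 when the sum is 2 or 3.
carry:  11000000000
        01110100001
+       01100010000
-------------------
       011010110001
(the carry out of the leftmost column, 0, becomes the leading bit)
Decimal check:
  01110100001 = 512 + 256 + 128 + 32 + 1 = 929
  01100010000 = 512 + 256 + 16 = 784
  929 + 784 = 1713, and 011010110001 = 1024 + 512 + 128 + 32 + 16 + 1 = 1713 ✓



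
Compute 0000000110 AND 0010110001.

AND: 1 only when both bits are 1
  0000000110
& 0010110001
------------
  0000000000
Decimal: 6 & 177 = 0



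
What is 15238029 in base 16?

Using repeated division by 16 (digits 10–15 are A–F):
15238029 ÷ 16 = 952376 remainder 13 (D)
952376 ÷ 16 = 59523 remainder 8
59523 ÷ 16 = 3720 remainder 3
3720 ÷ 16 = 232 remainder 8
232 ÷ 16 = 14 remainder 8
14 ÷ 16 = 0 remainder 14 (E)
Reading remainders bottom to top: E8838D



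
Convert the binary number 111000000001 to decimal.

Sum of powers of 2 for each 1-bit:
2^0 + 2^9 + 2^10 + 2^11
= 1 + 512 + 1024 + 2048
= 3585



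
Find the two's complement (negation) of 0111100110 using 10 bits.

Original: 0111100110
Step 1 - Invert all bits: 1000011001
Step 2 - Add 1: 1000011010
Verification: 0111100110 + 1000011010 = 10000000000; discarding the end carry (carry out of the top bit) leaves the 10-bit value 0000000000, as required for x + (-x)



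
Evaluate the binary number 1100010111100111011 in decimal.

Sum of powers of 2 for each 1-bit:
2^0 + 2^1 + 2^3 + 2^4 + 2^5 + 2^8 + 2^9 + 2^10 + 2^11 + 2^13 + 2^17 + 2^18
= 1 + 2 + 8 + 16 + 32 + 256 + 512 + 1024 + 2048 + 8192 + 131072 + 262144
= 405307



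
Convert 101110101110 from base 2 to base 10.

Sum of powers of 2 for each 1-bit:
2^1 + 2^2 + 2^3 + 2^5 + 2^7 + 2^8 + 2^9 + 2^11
= 2 + 4 + 8 + 32 + 128 + 256 + 512 + 2048
= 2990



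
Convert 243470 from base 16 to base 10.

Expand by place value (powers of 16):
243470 = 2 × 16^5 + 4 × 16^4 + 3 × 16^3 + 4 × 16^2 + 7 × 16^1 + 0 × 16^0
= 2 × 1048576 + 4 × 65536 + 3 × 4096 + 4 × 256 + 7 × 16 + 0 × 1
= 2097152 + 262144 + 12288 + 1024 + 112 + 0
= 2372720



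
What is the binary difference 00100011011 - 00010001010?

Method 1 - Direct subtraction (column by column from the right: bit − bit − borrow-in; if negative, add 2 and borrow 1 from the next column):
borrow: 00100000000
        00100011011
-       00010001010
-------------------
        00010010001

Method 2 - Add two's complement:
Two's complement of 00010001010: invert → 11101110101, add 1 → 11101110110
  00100011011
+ 11101110110
-------------
 100010010001  (end carry out of the top bit = 1)
Discarding the end carry: 00010010001
Decimal check:
  00100011011 = 256 + 16 + 8 + 2 + 1 = 283
  00010001010 = 128 + 8 + 2 = 138
  283 - 138 = 145, and 00010010001 = 128 + 16 + 1 = 145 ✓



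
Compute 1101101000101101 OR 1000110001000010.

OR: 1 when either bit is 1
  1101101000101101
| 1000110001000010
------------------
  1101111001101111
Decimal: 55853 | 35906 = 56943



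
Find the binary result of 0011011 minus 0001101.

Method 1 - Direct subtraction (column by column from the right: bit − bit − borrow-in; if negative, add 2 and borrow 1 from the next column):
borrow: 0011000
        0011011
-       0001101
---------------
        0001110

Method 2 - Add two's complement:
Two's complement of 0001101: invert → 1110010, add 1 → 1110011
  0011011
+ 1110011
---------
 10001110  (end carry out of the top bit = 1)
Discarding the end carry: 0001110
Decimal check:
  0011011 = 16 + 8 + 2 + 1 = 27
  0001101 = 8 + 4 + 1 = 13
  27 - 13 = 14, and 0001110 = 8 + 4 + 2 = 14 ✓



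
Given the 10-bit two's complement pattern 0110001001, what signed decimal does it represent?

Binary: 0110001001
Sign bit: 0 (non-negative)
Read directly as an unsigned value:
0110001001 = 256 + 128 + 8 + 1 = 393
Value: 393



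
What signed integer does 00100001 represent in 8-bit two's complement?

Binary: 00100001
Sign bit: 0 (non-negative)
Read directly as an unsigned value:
00100001 = 32 + 1 = 33
Value: 33



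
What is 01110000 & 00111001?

AND: 1 only when both bits are 1
  01110000
& 00111001
----------
  00110000
Decimal: 112 & 57 = 48



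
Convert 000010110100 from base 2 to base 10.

Sum of powers of 2 for each 1-bit:
2^2 + 2^4 + 2^5 + 2^7
= 4 + 16 + 32 + 128
= 180



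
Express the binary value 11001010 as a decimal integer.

Sum of powers of 2 for each 1-bit:
2^1 + 2^3 + 2^6 + 2^7
= 2 + 8 + 64 + 128
= 202



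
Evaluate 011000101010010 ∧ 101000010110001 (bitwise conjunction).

AND: 1 only when both bits are 1
  011000101010010
& 101000010110001
-----------------
  001000000010000
Decimal: 12626 & 20657 = 4112



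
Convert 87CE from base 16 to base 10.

Expand by place value (powers of 16):
Digit values: C = 12, E = 14
87CE = 8 × 16^3 + 7 × 16^2 + 12 × 16^1 + 14 × 16^0
= 8 × 4096 + 7 × 256 + 12 × 16 + 14 × 1
= 32768 + 1792 + 192 + 14
= 34766



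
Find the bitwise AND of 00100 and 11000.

AND: 1 only when both bits are 1
  00100
& 11000
-------
  00000
Decimal: 4 & 24 = 0



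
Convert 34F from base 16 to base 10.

Expand by place value (powers of 16):
Digit values: F = 15
34F = 3 × 16^2 + 4 × 16^1 + 15 × 16^0
= 3 × 256 + 4 × 16 + 15 × 1
= 768 + 64 + 15
= 847



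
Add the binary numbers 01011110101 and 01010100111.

Add column by column from the right: bit + bit + carry-in; write the sum mod 2, carry 1 when the sum is 2 or 3.
carry:  10111001110
        01011110101
+       01010100111
-------------------
       010110011100
(the carry out of the leftmost column, 0, becomes the leading bit)
Decimal check:
  01011110101 = 512 + 128 + 64 + 32 + 16 + 4 + 1 = 757
  01010100111 = 512 + 128 + 32 + 4 + 2 + 1 = 679
  757 + 679 = 1436, and 010110011100 = 1024 + 256 + 128 + 16 + 8 + 4 = 1436 ✓



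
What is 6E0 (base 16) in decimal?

Expand by place value (powers of 16):
Digit values: E = 14
6E0 = 6 × 16^2 + 14 × 16^1 + 0 × 16^0
= 6 × 256 + 14 × 16 + 0 × 1
= 1536 + 224 + 0
= 1760



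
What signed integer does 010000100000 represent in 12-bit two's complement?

Binary: 010000100000
Sign bit: 0 (non-negative)
Read directly as an unsigned value:
010000100000 = 1024 + 32 = 1056
Value: 1056



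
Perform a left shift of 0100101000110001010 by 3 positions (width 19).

Original: 0100101000110001010 (decimal 151946)
Shift left by 3 positions
Append 3 zeros on the right and drop the 3 high bits that overflow the 19-bit width
Result: 0101000110001010000 (decimal 166992)
Equivalent: 151946 << 3 = 151946 × 2^3 = 1215568, truncated to 19 bits = 166992



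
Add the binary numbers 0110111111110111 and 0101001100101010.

Add column by column from the right: bit + bit + carry-in; write the sum mod 2, carry 1 when the sum is 2 or 3.
carry:  1111111111111100
        0110111111110111
+       0101001100101010
------------------------
       01100001100100001
(the carry out of the leftmost column, 0, becomes the leading bit)
Decimal check:
  0110111111110111 = 16384 + 8192 + 2048 + 1024 + 512 + 256 + 128 + 64 + 32 + 16 + 4 + 2 + 1 = 28663
  0101001100101010 = 16384 + 4096 + 512 + 256 + 32 + 8 + 2 = 21290
  28663 + 21290 = 49953, and 01100001100100001 = 32768 + 16384 + 512 + 256 + 32 + 1 = 49953 ✓



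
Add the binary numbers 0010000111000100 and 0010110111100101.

Add column by column from the right: bit + bit + carry-in; write the sum mod 2, carry 1 when the sum is 2 or 3.
carry:  0100001110001000
        0010000111000100
+       0010110111100101
------------------------
       00100111110101001
(the carry out of the leftmost column, 0, becomes the leading bit)
Decimal check:
  0010000111000100 = 8192 + 256 + 128 + 64 + 4 = 8644
  0010110111100101 = 8192 + 2048 + 1024 + 256 + 128 + 64 + 32 + 4 + 1 = 11749
  8644 + 11749 = 20393, and 00100111110101001 = 16384 + 2048 + 1024 + 512 + 256 + 128 + 32 + 8 + 1 = 20393 ✓



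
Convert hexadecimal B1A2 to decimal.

Expand by place value (powers of 16):
Digit values: B = 11, A = 10
B1A2 = 11 × 16^3 + 1 × 16^2 + 10 × 16^1 + 2 × 16^0
= 11 × 4096 + 1 × 256 + 10 × 16 + 2 × 1
= 45056 + 256 + 160 + 2
= 45474



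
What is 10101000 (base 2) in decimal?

Sum of powers of 2 for each 1-bit:
2^3 + 2^5 + 2^7
= 8 + 32 + 128
= 168



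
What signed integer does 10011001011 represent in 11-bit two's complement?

Binary: 10011001011
Sign bit: 1 (negative)
Invert: 01100110100
Add 1:  01100110101
Magnitude: 01100110101 = 512 + 256 + 32 + 16 + 4 + 1 = 821
Value: -821



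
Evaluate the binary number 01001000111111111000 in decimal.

Sum of powers of 2 for each 1-bit:
2^3 + 2^4 + 2^5 + 2^6 + 2^7 + 2^8 + 2^9 + 2^10 + 2^11 + 2^15 + 2^18
= 8 + 16 + 32 + 64 + 128 + 256 + 512 + 1024 + 2048 + 32768 + 262144
= 299000



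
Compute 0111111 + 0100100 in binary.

Add column by column from the right: bit + bit + carry-in; write the sum mod 2, carry 1 when the sum is 2 or 3.
carry:  1111000
        0111111
+       0100100
---------------
       01100011
(the carry out of the leftmost column, 0, becomes the leading bit)
Decimal check:
  0111111 = 32 + 16 + 8 + 4 + 2 + 1 = 63
  0100100 = 32 + 4 = 36
  63 + 36 = 99, and 01100011 = 64 + 32 + 2 + 1 = 99 ✓



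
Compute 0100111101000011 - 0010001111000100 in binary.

Method 1 - Direct subtraction (column by column from the right: bit − bit − borrow-in; if negative, add 2 and borrow 1 from the next column):
borrow: 0100011111111000
        0100111101000011
-       0010001111000100
------------------------
        0010101101111111

Method 2 - Add two's complement:
Two's complement of 0010001111000100: invert → 1101110000111011, add 1 → 1101110000111100
  0100111101000011
+ 1101110000111100
------------------
 10010101101111111  (end carry out of the top bit = 1)
Discarding the end carry: 0010101101111111
Decimal check:
  0100111101000011 = 16384 + 2048 + 1024 + 512 + 256 + 64 + 2 + 1 = 20291
  0010001111000100 = 8192 + 512 + 256 + 128 + 64 + 4 = 9156
  20291 - 9156 = 11135, and 0010101101111111 = 8192 + 2048 + 512 + 256 + 64 + 32 + 16 + 8 + 4 + 2 + 1 = 11135 ✓



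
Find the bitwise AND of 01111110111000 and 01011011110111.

AND: 1 only when both bits are 1
  01111110111000
& 01011011110111
----------------
  01011010110000
Decimal: 8120 & 5879 = 5808



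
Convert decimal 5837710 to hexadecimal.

Using repeated division by 16 (digits 10–15 are A–F):
5837710 ÷ 16 = 364856 remainder 14 (E)
364856 ÷ 16 = 22803 remainder 8
22803 ÷ 16 = 1425 remainder 3
1425 ÷ 16 = 89 remainder 1
89 ÷ 16 = 5 remainder 9
5 ÷ 16 = 0 remainder 5
Reading remainders bottom to top: 59138E



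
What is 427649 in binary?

Using repeated division by 2:
427649 ÷ 2 = 213824 remainder 1
213824 ÷ 2 = 106912 remainder 0
106912 ÷ 2 = 53456 remainder 0
53456 ÷ 2 = 26728 remainder 0
26728 ÷ 2 = 13364 remainder 0
13364 ÷ 2 = 6682 remainder 0
6682 ÷ 2 = 3341 remainder 0
3341 ÷ 2 = 1670 remainder 1
1670 ÷ 2 = 835 remainder 0
835 ÷ 2 = 417 remainder 1
417 ÷ 2 = 208 remainder 1
208 ÷ 2 = 104 remainder 0
104 ÷ 2 = 52 remainder 0
52 ÷ 2 = 26 remainder 0
26 ÷ 2 = 13 remainder 0
13 ÷ 2 = 6 remainder 1
6 ÷ 2 = 3 remainder 0
3 ÷ 2 = 1 remainder 1
1 ÷ 2 = 0 remainder 1
Reading remainders bottom to top: 1101000011010000001



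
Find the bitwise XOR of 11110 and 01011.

XOR: 1 when bits differ
  11110
^ 01011
-------
  10101
Decimal: 30 ^ 11 = 21



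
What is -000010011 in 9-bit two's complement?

Original: 000010011
Step 1 - Invert all bits: 111101100
Step 2 - Add 1: 111101101
Verification: 000010011 + 111101101 = 1000000000; discarding the end carry (carry out of the top bit) leaves the 9-bit value 000000000, as required for x + (-x)



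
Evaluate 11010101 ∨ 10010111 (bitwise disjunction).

OR: 1 when either bit is 1
  11010101
| 10010111
----------
  11010111
Decimal: 213 | 151 = 215



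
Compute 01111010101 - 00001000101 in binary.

Method 1 - Direct subtraction (column by column from the right: bit − bit − borrow-in; if negative, add 2 and borrow 1 from the next column):
borrow: 00000000000
        01111010101
-       00001000101
-------------------
        01110010000

Method 2 - Add two's complement:
Two's complement of 00001000101: invert → 11110111010, add 1 → 11110111011
  01111010101
+ 11110111011
-------------
 101110010000  (end carry out of the top bit = 1)
Discarding the end carry: 01110010000
Decimal check:
  01111010101 = 512 + 256 + 128 + 64 + 16 + 4 + 1 = 981
  00001000101 = 64 + 4 + 1 = 69
  981 - 69 = 912, and 01110010000 = 512 + 256 + 128 + 16 = 912 ✓



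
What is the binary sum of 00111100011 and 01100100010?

Add column by column from the right: bit + bit + carry-in; write the sum mod 2, carry 1 when the sum is 2 or 3.
carry:  11111000100
        00111100011
+       01100100010
-------------------
       010100000101
(the carry out of the leftmost column, 0, becomes the leading bit)
Decimal check:
  00111100011 = 256 + 128 + 64 + 32 + 2 + 1 = 483
  01100100010 = 512 + 256 + 32 + 2 = 802
  483 + 802 = 1285, and 010100000101 = 1024 + 256 + 4 + 1 = 1285 ✓



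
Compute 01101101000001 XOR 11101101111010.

XOR: 1 when bits differ
  01101101000001
^ 11101101111010
----------------
  10000000111011
Decimal: 6977 ^ 15226 = 8251



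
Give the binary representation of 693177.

Using repeated division by 2:
693177 ÷ 2 = 346588 remainder 1
346588 ÷ 2 = 173294 remainder 0
173294 ÷ 2 = 86647 remainder 0
86647 ÷ 2 = 43323 remainder 1
43323 ÷ 2 = 21661 remainder 1
21661 ÷ 2 = 10830 remainder 1
10830 ÷ 2 = 5415 remainder 0
5415 ÷ 2 = 2707 remainder 1
2707 ÷ 2 = 1353 remainder 1
1353 ÷ 2 = 676 remainder 1
676 ÷ 2 = 338 remainder 0
338 ÷ 2 = 169 remainder 0
169 ÷ 2 = 84 remainder 1
84 ÷ 2 = 42 remainder 0
42 ÷ 2 = 21 remainder 0
21 ÷ 2 = 10 remainder 1
10 ÷ 2 = 5 remainder 0
5 ÷ 2 = 2 remainder 1
2 ÷ 2 = 1 remainder 0
1 ÷ 2 = 0 remainder 1
Reading remainders bottom to top: 10101001001110111001



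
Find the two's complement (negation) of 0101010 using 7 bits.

Original: 0101010
Step 1 - Invert all bits: 1010101
Step 2 - Add 1: 1010110
Verification: 0101010 + 1010110 = 10000000; discarding the end carry (carry out of the top bit) leaves the 7-bit value 0000000, as required for x + (-x)



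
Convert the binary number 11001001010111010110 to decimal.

Sum of powers of 2 for each 1-bit:
2^1 + 2^2 + 2^4 + 2^6 + 2^7 + 2^8 + 2^10 + 2^12 + 2^15 + 2^18 + 2^19
= 2 + 4 + 16 + 64 + 128 + 256 + 1024 + 4096 + 32768 + 262144 + 524288
= 824790



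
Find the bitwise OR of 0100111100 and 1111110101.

OR: 1 when either bit is 1
  0100111100
| 1111110101
------------
  1111111101
Decimal: 316 | 1013 = 1021



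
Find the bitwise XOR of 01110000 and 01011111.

XOR: 1 when bits differ
  01110000
^ 01011111
----------
  00101111
Decimal: 112 ^ 95 = 47



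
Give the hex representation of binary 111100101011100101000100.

Group into 4-bit nibbles from right:
  1111 = F
  0010 = 2
  1011 = B
  1001 = 9
  0100 = 4
  0100 = 4
Result: F2B944



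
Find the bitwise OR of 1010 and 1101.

OR: 1 when either bit is 1
  1010
| 1101
------
  1111
Decimal: 10 | 13 = 15



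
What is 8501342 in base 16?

Using repeated division by 16 (digits 10–15 are A–F):
8501342 ÷ 16 = 531333 remainder 14 (E)
531333 ÷ 16 = 33208 remainder 5
33208 ÷ 16 = 2075 remainder 8
2075 ÷ 16 = 129 remainder 11 (B)
129 ÷ 16 = 8 remainder 1
8 ÷ 16 = 0 remainder 8
Reading remainders bottom to top: 81B85E



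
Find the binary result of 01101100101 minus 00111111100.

Method 1 - Direct subtraction (column by column from the right: bit − bit − borrow-in; if negative, add 2 and borrow 1 from the next column):
borrow: 01111110000
        01101100101
-       00111111100
-------------------
        00101101001

Method 2 - Add two's complement:
Two's complement of 00111111100: invert → 11000000011, add 1 → 11000000100
  01101100101
+ 11000000100
-------------
 100101101001  (end carry out of the top bit = 1)
Discarding the end carry: 00101101001
Decimal check:
  01101100101 = 512 + 256 + 64 + 32 + 4 + 1 = 869
  00111111100 = 256 + 128 + 64 + 32 + 16 + 8 + 4 = 508
  869 - 508 = 361, and 00101101001 = 256 + 64 + 32 + 8 + 1 = 361 ✓



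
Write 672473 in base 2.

Using repeated division by 2:
672473 ÷ 2 = 336236 remainder 1
336236 ÷ 2 = 168118 remainder 0
168118 ÷ 2 = 84059 remainder 0
84059 ÷ 2 = 42029 remainder 1
42029 ÷ 2 = 21014 remainder 1
21014 ÷ 2 = 10507 remainder 0
10507 ÷ 2 = 5253 remainder 1
5253 ÷ 2 = 2626 remainder 1
2626 ÷ 2 = 1313 remainder 0
1313 ÷ 2 = 656 remainder 1
656 ÷ 2 = 328 remainder 0
328 ÷ 2 = 164 remainder 0
164 ÷ 2 = 82 remainder 0
82 ÷ 2 = 41 remainder 0
41 ÷ 2 = 20 remainder 1
20 ÷ 2 = 10 remainder 0
10 ÷ 2 = 5 remainder 0
5 ÷ 2 = 2 remainder 1
2 ÷ 2 = 1 remainder 0
1 ÷ 2 = 0 remainder 1
Reading remainders bottom to top: 10100100001011011001



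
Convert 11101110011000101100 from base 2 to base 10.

Sum of powers of 2 for each 1-bit:
2^2 + 2^3 + 2^5 + 2^9 + 2^10 + 2^13 + 2^14 + 2^15 + 2^17 + 2^18 + 2^19
= 4 + 8 + 32 + 512 + 1024 + 8192 + 16384 + 32768 + 131072 + 262144 + 524288
= 976428



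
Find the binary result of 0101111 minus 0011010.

Method 1 - Direct subtraction (column by column from the right: bit − bit − borrow-in; if negative, add 2 and borrow 1 from the next column):
borrow: 0100000
        0101111
-       0011010
---------------
        0010101

Method 2 - Add two's complement:
Two's complement of 0011010: invert → 1100101, add 1 → 1100110
  0101111
+ 1100110
---------
 10010101  (end carry out of the top bit = 1)
Discarding the end carry: 0010101
Decimal check:
  0101111 = 32 + 8 + 4 + 2 + 1 = 47
  0011010 = 16 + 8 + 2 = 26
  47 - 26 = 21, and 0010101 = 16 + 4 + 1 = 21 ✓



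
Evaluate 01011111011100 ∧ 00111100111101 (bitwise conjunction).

AND: 1 only when both bits are 1
  01011111011100
& 00111100111101
----------------
  00011100011100
Decimal: 6108 & 3901 = 1820



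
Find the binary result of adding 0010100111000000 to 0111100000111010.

Add column by column from the right: bit + bit + carry-in; write the sum mod 2, carry 1 when the sum is 2 or 3.
carry:  1111000000000000
        0010100111000000
+       0111100000111010
------------------------
       01010000111111010
(the carry out of the leftmost column, 0, becomes the leading bit)
Decimal check:
  0010100111000000 = 8192 + 2048 + 256 + 128 + 64 = 10688
  0111100000111010 = 16384 + 8192 + 4096 + 2048 + 32 + 16 + 8 + 2 = 30778
  10688 + 30778 = 41466, and 01010000111111010 = 32768 + 8192 + 256 + 128 + 64 + 32 + 16 + 8 + 2 = 41466 ✓



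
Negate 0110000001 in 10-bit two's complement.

Original: 0110000001
Step 1 - Invert all bits: 1001111110
Step 2 - Add 1: 1001111111
Verification: 0110000001 + 1001111111 = 10000000000; discarding the end carry (carry out of the top bit) leaves the 10-bit value 0000000000, as required for x + (-x)



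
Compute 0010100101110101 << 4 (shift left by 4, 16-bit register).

Original: 0010100101110101 (decimal 10613)
Shift left by 4 positions
Append 4 zeros on the right and drop the 4 high bits that overflow the 16-bit width
Result: 1001011101010000 (decimal 38736)
Equivalent: 10613 << 4 = 10613 × 2^4 = 169808, truncated to 16 bits = 38736



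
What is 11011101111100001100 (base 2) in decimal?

Sum of powers of 2 for each 1-bit:
2^2 + 2^3 + 2^8 + 2^9 + 2^10 + 2^11 + 2^12 + 2^14 + 2^15 + 2^16 + 2^18 + 2^19
= 4 + 8 + 256 + 512 + 1024 + 2048 + 4096 + 16384 + 32768 + 65536 + 262144 + 524288
= 909068



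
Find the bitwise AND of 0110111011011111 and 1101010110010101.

AND: 1 only when both bits are 1
  0110111011011111
& 1101010110010101
------------------
  0100010010010101
Decimal: 28383 & 54677 = 17557



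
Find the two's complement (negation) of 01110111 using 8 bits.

Original: 01110111
Step 1 - Invert all bits: 10001000
Step 2 - Add 1: 10001001
Verification: 01110111 + 10001001 = 100000000; discarding the end carry (carry out of the top bit) leaves the 8-bit value 00000000, as required for x + (-x)



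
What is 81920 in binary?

Using repeated division by 2:
81920 ÷ 2 = 40960 remainder 0
40960 ÷ 2 = 20480 remainder 0
20480 ÷ 2 = 10240 remainder 0
10240 ÷ 2 = 5120 remainder 0
5120 ÷ 2 = 2560 remainder 0
2560 ÷ 2 = 1280 remainder 0
1280 ÷ 2 = 640 remainder 0
640 ÷ 2 = 320 remainder 0
320 ÷ 2 = 160 remainder 0
160 ÷ 2 = 80 remainder 0
80 ÷ 2 = 40 remainder 0
40 ÷ 2 = 20 remainder 0
20 ÷ 2 = 10 remainder 0
10 ÷ 2 = 5 remainder 0
5 ÷ 2 = 2 remainder 1
2 ÷ 2 = 1 remainder 0
1 ÷ 2 = 0 remainder 1
Reading remainders bottom to top: 10100000000000000



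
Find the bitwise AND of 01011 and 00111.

AND: 1 only when both bits are 1
  01011
& 00111
-------
  00011
Decimal: 11 & 7 = 3



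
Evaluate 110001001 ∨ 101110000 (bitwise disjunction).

OR: 1 when either bit is 1
  110001001
| 101110000
-----------
  111111001
Decimal: 393 | 368 = 505



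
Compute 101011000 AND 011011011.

AND: 1 only when both bits are 1
  101011000
& 011011011
-----------
  001011000
Decimal: 344 & 219 = 88



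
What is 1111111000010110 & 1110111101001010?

AND: 1 only when both bits are 1
  1111111000010110
& 1110111101001010
------------------
  1110111000000010
Decimal: 65046 & 61258 = 60930



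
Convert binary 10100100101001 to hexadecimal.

Group into 4-bit nibbles from right:
  0010 = 2
  1001 = 9
  0010 = 2
  1001 = 9
Result: 2929



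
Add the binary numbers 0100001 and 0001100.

Add column by column from the right: bit + bit + carry-in; write the sum mod 2, carry 1 when the sum is 2 or 3.
carry:  0000000
        0100001
+       0001100
---------------
       00101101
(the carry out of the leftmost column, 0, becomes the leading bit)
Decimal check:
  0100001 = 32 + 1 = 33
  0001100 = 8 + 4 = 12
  33 + 12 = 45, and 00101101 = 32 + 8 + 4 + 1 = 45 ✓



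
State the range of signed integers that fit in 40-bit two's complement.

For 40-bit two's complement:
Minimum: -2^39 = -549755813888
Maximum: 2^39 - 1 = 549755813887



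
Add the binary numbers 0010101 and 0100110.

Add column by column from the right: bit + bit + carry-in; write the sum mod 2, carry 1 when the sum is 2 or 3.
carry:  0001000
        0010101
+       0100110
---------------
       00111011
(the carry out of the leftmost column, 0, becomes the leading bit)
Decimal check:
  0010101 = 16 + 4 + 1 = 21
  0100110 = 32 + 4 + 2 = 38
  21 + 38 = 59, and 00111011 = 32 + 16 + 8 + 2 + 1 = 59 ✓



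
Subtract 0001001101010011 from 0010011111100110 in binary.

Method 1 - Direct subtraction (column by column from the right: bit − bit − borrow-in; if negative, add 2 and borrow 1 from the next column):
borrow: 0010000000100110
        0010011111100110
-       0001001101010011
------------------------
        0001010010010011

Method 2 - Add two's complement:
Two's complement of 0001001101010011: invert → 1110110010101100, add 1 → 1110110010101101
  0010011111100110
+ 1110110010101101
------------------
 10001010010010011  (end carry out of the top bit = 1)
Discarding the end carry: 0001010010010011
Decimal check:
  0010011111100110 = 8192 + 1024 + 512 + 256 + 128 + 64 + 32 + 4 + 2 = 10214
  0001001101010011 = 4096 + 512 + 256 + 64 + 16 + 2 + 1 = 4947
  10214 - 4947 = 5267, and 0001010010010011 = 4096 + 1024 + 128 + 16 + 2 + 1 = 5267 ✓



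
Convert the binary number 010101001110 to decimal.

Sum of powers of 2 for each 1-bit:
2^1 + 2^2 + 2^3 + 2^6 + 2^8 + 2^10
= 2 + 4 + 8 + 64 + 256 + 1024
= 1358



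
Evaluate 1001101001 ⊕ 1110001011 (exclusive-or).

XOR: 1 when bits differ
  1001101001
^ 1110001011
------------
  0111100010
Decimal: 617 ^ 907 = 482



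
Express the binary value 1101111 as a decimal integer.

Sum of powers of 2 for each 1-bit:
2^0 + 2^1 + 2^2 + 2^3 + 2^5 + 2^6
= 1 + 2 + 4 + 8 + 32 + 64
= 111



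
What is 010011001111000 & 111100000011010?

AND: 1 only when both bits are 1
  010011001111000
& 111100000011010
-----------------
  010000000011000
Decimal: 9848 & 30746 = 8216



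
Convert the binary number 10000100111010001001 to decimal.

Sum of powers of 2 for each 1-bit:
2^0 + 2^3 + 2^7 + 2^9 + 2^10 + 2^11 + 2^14 + 2^19
= 1 + 8 + 128 + 512 + 1024 + 2048 + 16384 + 524288
= 544393



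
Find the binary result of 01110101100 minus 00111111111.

Method 1 - Direct subtraction (column by column from the right: bit − bit − borrow-in; if negative, add 2 and borrow 1 from the next column):
borrow: 01111111110
        01110101100
-       00111111111
-------------------
        00110101101

Method 2 - Add two's complement:
Two's complement of 00111111111: invert → 11000000000, add 1 → 11000000001
  01110101100
+ 11000000001
-------------
 100110101101  (end carry out of the top bit = 1)
Discarding the end carry: 00110101101
Decimal check:
  01110101100 = 512 + 256 + 128 + 32 + 8 + 4 = 940
  00111111111 = 256 + 128 + 64 + 32 + 16 + 8 + 4 + 2 + 1 = 511
  940 - 511 = 429, and 00110101101 = 256 + 128 + 32 + 8 + 4 + 1 = 429 ✓



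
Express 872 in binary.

Using repeated division by 2:
872 ÷ 2 = 436 remainder 0
436 ÷ 2 = 218 remainder 0
218 ÷ 2 = 109 remainder 0
109 ÷ 2 = 54 remainder 1
54 ÷ 2 = 27 remainder 0
27 ÷ 2 = 13 remainder 1
13 ÷ 2 = 6 remainder 1
6 ÷ 2 = 3 remainder 0
3 ÷ 2 = 1 remainder 1
1 ÷ 2 = 0 remainder 1
Reading remainders bottom to top: 1101101000



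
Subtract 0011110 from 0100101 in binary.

Method 1 - Direct subtraction (column by column from the right: bit − bit − borrow-in; if negative, add 2 and borrow 1 from the next column):
borrow: 0111100
        0100101
-       0011110
---------------
        0000111

Method 2 - Add two's complement:
Two's complement of 0011110: invert → 1100001, add 1 → 1100010
  0100101
+ 1100010
---------
 10000111  (end carry out of the top bit = 1)
Discarding the end carry: 0000111
Decimal check:
  0100101 = 32 + 4 + 1 = 37
  0011110 = 16 + 8 + 4 + 2 = 30
  37 - 30 = 7, and 0000111 = 4 + 2 + 1 = 7 ✓



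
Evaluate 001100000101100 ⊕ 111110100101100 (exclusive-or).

XOR: 1 when bits differ
  001100000101100
^ 111110100101100
-----------------
  110010100000000
Decimal: 6188 ^ 32044 = 25856



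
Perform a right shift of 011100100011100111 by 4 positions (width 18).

Original: 011100100011100111 (decimal 116967)
Shift right by 4 positions
Drop the 4 low bits; fill with zeros on the left
Result: 000001110010001110 (decimal 7310)
Equivalent: 116967 >> 4 = 116967 ÷ 2^4 = 7310



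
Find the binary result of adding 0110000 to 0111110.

Add column by column from the right: bit + bit + carry-in; write the sum mod 2, carry 1 when the sum is 2 or 3.
carry:  1100000
        0110000
+       0111110
---------------
       01101110
(the carry out of the leftmost column, 0, becomes the leading bit)
Decimal check:
  0110000 = 32 + 16 = 48
  0111110 = 32 + 16 + 8 + 4 + 2 = 62
  48 + 62 = 110, and 01101110 = 64 + 32 + 8 + 4 + 2 = 110 ✓

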